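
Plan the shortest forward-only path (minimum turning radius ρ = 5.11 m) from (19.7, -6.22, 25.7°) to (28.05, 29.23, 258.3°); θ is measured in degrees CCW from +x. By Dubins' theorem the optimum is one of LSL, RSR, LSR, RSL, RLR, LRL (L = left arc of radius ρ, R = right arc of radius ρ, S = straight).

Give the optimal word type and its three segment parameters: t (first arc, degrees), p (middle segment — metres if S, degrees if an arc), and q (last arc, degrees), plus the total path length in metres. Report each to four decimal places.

LSL: t = 36.7212°, p = 33.6305 m, q = 195.8788°, L = 54.3752 m

Let ψ = atan2(Δy, Δx) = atan2(35.45, 8.35) = 76.7460° be the start→goal bearing.
Normalize: d = |goal − start| / ρ = 36.420118/5.11 = 7.127225, α = (θ_start − ψ) mod 360° = 308.9540° = 5.392265 rad, β = (θ_goal − ψ) mod 360° = 181.5540° = 3.168716 rad.
Common terms: sin α = -0.777651, cos α = 0.628697, sin β = -0.027120, cos β = -0.999632, cos(α−β) = -0.607376, d² = 50.797332. Work in radians in the unit-radius frame; every candidate has L = ρ·(t + p + q).
LSL: p² = 2 + d² − 2cos(α−β) + 2d(sin α − sin β) = 43.313678; p = √p² = 6.581313; φ = atan2(cos β − cos α, d + sin α − sin β) = -0.250013 rad; t = (φ − α) mod 2π = 0.640907 rad, q = (β − φ) mod 2π = 3.418729 rad → L = 5.11·(0.640907 + 6.581313 + 3.418729) = 5.11·10.640949 = 54.375247 m
RSR: p² = 2 + d² − 2cos(α−β) + 2d(sin β − sin α) = 64.710489; p = √p² = 8.044283; φ = atan2(cos α − cos β, d − sin α + sin β) = 0.203829 rad; t = (α − φ) mod 2π = 5.188436 rad, q = (φ − β) mod 2π = 3.318299 rad → L = 5.11·(5.188436 + 8.044283 + 3.318299) = 5.11·16.551018 = 84.575701 m
LSR: p² = d² − 2 + 2cos(α−β) + 2d(sin α + sin β) = 36.111023; p = √p² = 6.009245; φ = atan2(−cos α − cos β, d + sin α + sin β) − atan2(−2, p) = 0.379891 rad; t = (φ − α) mod 2π = 1.270812 rad, q = (φ − β) mod 2π = 3.494361 rad → L = 5.11·(1.270812 + 6.009245 + 3.494361) = 5.11·10.774417 = 55.057272 m
RSL: p² = d² − 2 + 2cos(α−β) − 2d(sin α + sin β) = 59.054137; p = √p² = 7.684669; φ = atan2(cos α + cos β, d − sin α − sin β) − atan2(2, p) = -0.301341 rad; t = (α − φ) mod 2π = 5.693606 rad, q = (β − φ) mod 2π = 3.470056 rad → L = 5.11·(5.693606 + 7.684669 + 3.470056) = 5.11·16.848331 = 86.094970 m
RLR: c = (6 − d² + 2cos(α−β) + 2d(sin α − sin β))/8 = -7.088811, |c| > 1 → infeasible
LRL: c = (6 − d² + 2cos(α−β) − 2d(sin α − sin β))/8 = -4.414210, |c| > 1 → infeasible
Shortest: LSL with L = 54.375247 m ≈ 54.3752 m
Convert LSL to answer units (arcs ×180/π): t = 0.640907·180/π = 36.7212°, p = ρ·p = 5.11·6.581313 = 33.6305 m, q = 3.418729·180/π = 195.8788°, L = 54.3752 m.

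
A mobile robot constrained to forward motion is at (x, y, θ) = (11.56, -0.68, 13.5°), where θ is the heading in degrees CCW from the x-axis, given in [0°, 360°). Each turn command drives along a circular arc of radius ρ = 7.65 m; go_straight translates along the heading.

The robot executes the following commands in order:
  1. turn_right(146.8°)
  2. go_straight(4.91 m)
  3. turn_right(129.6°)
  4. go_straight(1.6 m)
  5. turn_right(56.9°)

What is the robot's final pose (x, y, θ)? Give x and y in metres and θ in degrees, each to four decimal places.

set_pose: (x, y, θ) = (11.5600, -0.6800, 13.5000°), ρ = 7.65
turn_right(146.8°): centre at ρ to the right, rotate −146.8° → (18.9133, -13.3651, -133.3000° ≡ 226.7000°)
go_straight(4.91): x += 4.91·cos θ, y += 4.91·sin θ → (15.5460, -16.9385, 226.7000°)
turn_right(129.6°): centre at ρ to the right, rotate −129.6° → (2.3871, -12.6375, 97.1000°)
go_straight(1.6): x += 1.6·cos θ, y += 1.6·sin θ → (2.1894, -11.0498, 97.1000°)
turn_right(56.9°): centre at ρ to the right, rotate −56.9° → (4.8430, -4.2612, 40.2000°)

(4.8430, -4.2612, 40.2000°)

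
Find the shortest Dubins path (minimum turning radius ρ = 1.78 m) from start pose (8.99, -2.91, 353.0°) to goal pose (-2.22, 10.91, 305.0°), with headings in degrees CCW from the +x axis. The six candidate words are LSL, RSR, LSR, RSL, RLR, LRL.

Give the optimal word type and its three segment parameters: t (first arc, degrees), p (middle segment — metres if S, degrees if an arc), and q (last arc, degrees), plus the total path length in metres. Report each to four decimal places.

LSL: t = 134.3248°, p = 16.4412 m, q = 177.6752°, L = 26.1341 m

Let ψ = atan2(Δy, Δx) = atan2(13.82, -11.21) = 129.0470° be the start→goal bearing.
Normalize: d = |goal − start| / ρ = 17.794845/1.78 = 9.997104, α = (θ_start − ψ) mod 360° = 223.9530° = 3.908717 rad, β = (θ_goal − ψ) mod 360° = 175.9530° = 3.070959 rad.
Common terms: sin α = -0.694068, cos α = -0.719909, sin β = 0.070575, cos β = -0.997506, cos(α−β) = 0.669131, d² = 99.942084. Work in radians in the unit-radius frame; every candidate has L = ρ·(t + p + q).
LSL: p² = 2 + d² − 2cos(α−β) + 2d(sin α − sin β) = 85.315396; p = √p² = 9.236633; φ = atan2(cos β − cos α, d + sin α − sin β) = -0.030058 rad; t = (φ − α) mod 2π = 2.344410 rad, q = (β − φ) mod 2π = 3.101018 rad → L = 1.78·(2.344410 + 9.236633 + 3.101018) = 1.78·14.682061 = 26.134068 m
RSR: p² = 2 + d² − 2cos(α−β) + 2d(sin β − sin α) = 115.892251; p = √p² = 10.765326; φ = atan2(cos α − cos β, d − sin α + sin β) = 0.025789 rad; t = (α − φ) mod 2π = 3.882928 rad, q = (φ − β) mod 2π = 3.238015 rad → L = 1.78·(3.882928 + 10.765326 + 3.238015) = 1.78·17.886270 = 31.837560 m
LSR: p² = d² − 2 + 2cos(α−β) + 2d(sin α + sin β) = 86.814093; p = √p² = 9.317408; φ = atan2(−cos α − cos β, d + sin α + sin β) − atan2(−2, p) = 0.392652 rad; t = (φ − α) mod 2π = 2.767120 rad, q = (φ − β) mod 2π = 3.604878 rad → L = 1.78·(2.767120 + 9.317408 + 3.604878) = 1.78·15.689406 = 27.927143 m
RSL: p² = d² − 2 + 2cos(α−β) − 2d(sin α + sin β) = 111.746598; p = √p² = 10.571026; φ = atan2(cos α + cos β, d − sin α − sin β) − atan2(2, p) = -0.347305 rad; t = (α − φ) mod 2π = 4.256022 rad, q = (β − φ) mod 2π = 3.418264 rad → L = 1.78·(4.256022 + 10.571026 + 3.418264) = 1.78·18.245312 = 32.476655 m
RLR: c = (6 − d² + 2cos(α−β) + 2d(sin α − sin β))/8 = -13.486531, |c| > 1 → infeasible
LRL: c = (6 − d² + 2cos(α−β) − 2d(sin α − sin β))/8 = -9.664424, |c| > 1 → infeasible
Shortest: LSL with L = 26.134068 m ≈ 26.1341 m
Convert LSL to answer units (arcs ×180/π): t = 2.344410·180/π = 134.3248°, p = ρ·p = 1.78·9.236633 = 16.4412 m, q = 3.101018·180/π = 177.6752°, L = 26.1341 m.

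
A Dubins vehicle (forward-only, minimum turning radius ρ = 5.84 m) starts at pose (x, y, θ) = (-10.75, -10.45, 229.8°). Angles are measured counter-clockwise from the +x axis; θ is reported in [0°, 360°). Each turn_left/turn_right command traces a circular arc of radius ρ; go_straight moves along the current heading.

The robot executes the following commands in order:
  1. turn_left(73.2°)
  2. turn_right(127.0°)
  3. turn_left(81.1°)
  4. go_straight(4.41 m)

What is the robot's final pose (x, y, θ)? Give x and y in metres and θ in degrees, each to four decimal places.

(-23.5770, -35.2273, 257.1000°)

set_pose: (x, y, θ) = (-10.7500, -10.4500, 229.8000°), ρ = 5.84
turn_left(73.2°): centre at ρ to the left, rotate +73.2° → (-11.1873, -17.4002, 303.0000°)
turn_right(127.0°): centre at ρ to the right, rotate −127.0° → (-16.4925, -26.4066, 176.0000°)
turn_left(81.1°): centre at ρ to the left, rotate +81.1° → (-22.5925, -30.9286, 257.1000°)
go_straight(4.41): x += 4.41·cos θ, y += 4.41·sin θ → (-23.5770, -35.2273, 257.1000°)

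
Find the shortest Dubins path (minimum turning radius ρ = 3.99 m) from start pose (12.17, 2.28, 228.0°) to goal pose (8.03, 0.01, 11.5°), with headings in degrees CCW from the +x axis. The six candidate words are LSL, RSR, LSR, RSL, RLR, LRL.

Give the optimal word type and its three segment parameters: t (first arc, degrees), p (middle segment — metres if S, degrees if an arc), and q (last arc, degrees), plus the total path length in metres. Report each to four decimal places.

LRL: t = 69.0628°, p = 291.3498°, q = 5.7870°, L = 25.5016 m

Let ψ = atan2(Δy, Δx) = atan2(-2.27, -4.14) = -151.2636° be the start→goal bearing.
Normalize: d = |goal − start| / ρ = 4.721493/3.99 = 1.183332, α = (θ_start − ψ) mod 360° = 19.2636° = 0.336214 rad, β = (θ_goal − ψ) mod 360° = 162.7636° = 2.840761 rad.
Common terms: sin α = 0.329915, cos α = 0.944011, sin β = 0.296314, cos β = -0.955090, cos(α−β) = -0.803857, d² = 1.400274. Work in radians in the unit-radius frame; every candidate has L = ρ·(t + p + q).
LSL: p² = 2 + d² − 2cos(α−β) + 2d(sin α − sin β) = 5.087510; p = √p² = 2.255551; φ = atan2(cos β − cos α, d + sin α − sin β) = -1.000920 rad; t = (φ − α) mod 2π = 4.946051 rad, q = (β − φ) mod 2π = 3.841681 rad → L = 3.99·(4.946051 + 2.255551 + 3.841681) = 3.99·11.043284 = 44.062702 m
RSR: p² = 2 + d² − 2cos(α−β) + 2d(sin β − sin α) = 4.928465; p = √p² = 2.220015; φ = atan2(cos α − cos β, d − sin α + sin β) = 1.026410 rad; t = (α − φ) mod 2π = 5.592989 rad, q = (φ − β) mod 2π = 4.468834 rad → L = 3.99·(5.592989 + 2.220015 + 4.468834) = 3.99·12.281838 = 49.004533 m
LSR: p² = d² − 2 + 2cos(α−β) + 2d(sin α + sin β) = -0.725365 < 0 → infeasible
RSL: p² = d² − 2 + 2cos(α−β) − 2d(sin α + sin β) = -3.689515 < 0 → infeasible
RLR: c = (6 − d² + 2cos(α−β) + 2d(sin α − sin β))/8 = 0.383942; p = 2π − arccos c = 5.106451 rad; φ = atan2(cos α − cos β, d − sin α + sin β) = 1.026410 rad; t = (α − φ + p/2) mod 2π = 1.863029 rad, q = (α − β − t + p) mod 2π = 0.738874 rad → L = 3.99·(1.863029 + 5.106451 + 0.738874) = 3.99·7.708354 = 30.756331 m
LRL: c = (6 − d² + 2cos(α−β) − 2d(sin α − sin β))/8 = 0.364061; p = 2π − arccos c = 5.085014 rad; φ = atan2(cos β − cos α, d + sin α − sin β) = -1.000920 rad; t = (φ − α + p/2) mod 2π = 1.205373 rad, q = (β − α − t + p) mod 2π = 0.101003 rad → L = 3.99·(1.205373 + 5.085014 + 0.101003) = 3.99·6.391389 = 25.501644 m
Shortest: LRL with L = 25.501644 m ≈ 25.5016 m
Convert LRL to answer units (arcs ×180/π): t = 1.205373·180/π = 69.0628°, p = 5.085014·180/π = 291.3498°, q = 0.101003·180/π = 5.7870°, L = 25.5016 m.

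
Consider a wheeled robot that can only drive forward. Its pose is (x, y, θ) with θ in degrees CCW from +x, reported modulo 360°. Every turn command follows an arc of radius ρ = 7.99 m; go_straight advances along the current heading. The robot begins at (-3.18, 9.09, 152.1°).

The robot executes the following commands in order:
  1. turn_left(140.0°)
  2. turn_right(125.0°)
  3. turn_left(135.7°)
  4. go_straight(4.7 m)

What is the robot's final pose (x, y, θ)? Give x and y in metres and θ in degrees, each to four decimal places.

set_pose: (x, y, θ) = (-3.1800, 9.0900, 152.1000°), ρ = 7.99
turn_left(140.0°): centre at ρ to the left, rotate +140.0° → (-14.3217, -0.9773, 292.1000°)
turn_right(125.0°): centre at ρ to the right, rotate −125.0° → (-23.5085, -11.7717, 167.1000°)
turn_left(135.7°): centre at ρ to the left, rotate +135.7° → (-32.0084, -23.8883, 302.8000°)
go_straight(4.7): x += 4.7·cos θ, y += 4.7·sin θ → (-29.4623, -27.8389, 302.8000°)

(-29.4623, -27.8389, 302.8000°)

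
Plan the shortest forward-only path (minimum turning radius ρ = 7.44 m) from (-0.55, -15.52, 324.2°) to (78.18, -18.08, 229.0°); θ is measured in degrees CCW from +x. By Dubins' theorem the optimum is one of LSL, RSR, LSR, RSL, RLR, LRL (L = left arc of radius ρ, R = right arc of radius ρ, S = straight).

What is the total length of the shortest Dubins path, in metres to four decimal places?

91.3337 m

Let ψ = atan2(Δy, Δx) = atan2(-2.56, 78.73) = -1.8624° be the start→goal bearing.
Normalize: d = |goal − start| / ρ = 78.771610/7.44 = 10.587582, α = (θ_start − ψ) mod 360° = 326.0624° = 5.690862 rad, β = (θ_goal − ψ) mod 360° = 230.8624° = 4.029309 rad.
Common terms: sin α = -0.558290, cos α = 0.829646, sin β = -0.775632, cos β = -0.631185, cos(α−β) = -0.090633, d² = 112.096892. Work in radians in the unit-radius frame; every candidate has L = ρ·(t + p + q).
LSL: p² = 2 + d² − 2cos(α−β) + 2d(sin α − sin β) = 118.880415; p = √p² = 10.903230; φ = atan2(cos β − cos α, d + sin α − sin β) = -0.134386 rad; t = (φ − α) mod 2π = 0.457938 rad, q = (β − φ) mod 2π = 4.163694 rad → L = 7.44·(0.457938 + 10.903230 + 4.163694) = 7.44·15.524861 = 115.504969 m
RSR: p² = 2 + d² − 2cos(α−β) + 2d(sin β − sin α) = 109.675898; p = √p² = 10.472626; φ = atan2(cos α − cos β, d − sin α + sin β) = 0.139947 rad; t = (α − φ) mod 2π = 5.550915 rad, q = (φ − β) mod 2π = 2.393823 rad → L = 7.44·(5.550915 + 10.472626 + 2.393823) = 7.44·18.417365 = 137.025195 m
LSR: p² = d² − 2 + 2cos(α−β) + 2d(sin α + sin β) = 81.669607; p = √p² = 9.037124; φ = atan2(−cos α − cos β, d + sin α + sin β) − atan2(−2, p) = 0.196355 rad; t = (φ − α) mod 2π = 0.788679 rad, q = (φ − β) mod 2π = 2.450232 rad → L = 7.44·(0.788679 + 9.037124 + 2.450232) = 7.44·12.276034 = 91.333696 m
RSL: p² = d² − 2 + 2cos(α−β) − 2d(sin α + sin β) = 138.161645; p = √p² = 11.754218; φ = atan2(cos α + cos β, d − sin α − sin β) − atan2(2, p) = -0.151892 rad; t = (α − φ) mod 2π = 5.842754 rad, q = (β − φ) mod 2π = 4.181201 rad → L = 7.44·(5.842754 + 11.754218 + 4.181201) = 7.44·21.778173 = 162.029605 m
RLR: c = (6 − d² + 2cos(α−β) + 2d(sin α − sin β))/8 = -12.709487, |c| > 1 → infeasible
LRL: c = (6 − d² + 2cos(α−β) − 2d(sin α − sin β))/8 = -13.860052, |c| > 1 → infeasible
Shortest: LSR with L = 91.333696 m ≈ 91.3337 m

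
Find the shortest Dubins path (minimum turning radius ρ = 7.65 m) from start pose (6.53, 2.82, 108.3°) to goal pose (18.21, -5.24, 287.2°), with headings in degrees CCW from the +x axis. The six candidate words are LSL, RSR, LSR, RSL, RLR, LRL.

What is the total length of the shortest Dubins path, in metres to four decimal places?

39.9697 m

Let ψ = atan2(Δy, Δx) = atan2(-8.06, 11.68) = -34.6083° be the start→goal bearing.
Normalize: d = |goal − start| / ρ = 14.191054/7.65 = 1.855040, α = (θ_start − ψ) mod 360° = 142.9083° = 2.494221 rad, β = (θ_goal − ψ) mod 360° = 321.8083° = 5.616615 rad.
Common terms: sin α = 0.603092, cos α = -0.797672, sin β = -0.618294, cos β = 0.785947, cos(α−β) = -0.999816, d² = 3.441172. Work in radians in the unit-radius frame; every candidate has L = ρ·(t + p + q).
LSL: p² = 2 + d² − 2cos(α−β) + 2d(sin α − sin β) = 11.972243; p = √p² = 3.460093; φ = atan2(cos β − cos α, d + sin α − sin β) = 0.475385 rad; t = (φ − α) mod 2π = 4.264349 rad, q = (β − φ) mod 2π = 5.141230 rad → L = 7.65·(4.264349 + 3.460093 + 5.141230) = 7.65·12.865672 = 98.422393 m
RSR: p² = 2 + d² − 2cos(α−β) + 2d(sin β − sin α) = 2.909364; p = √p² = 1.705686; φ = atan2(cos α − cos β, d − sin α + sin β) = -1.190178 rad; t = (α − φ) mod 2π = 3.684399 rad, q = (φ − β) mod 2π = 5.759578 rad → L = 7.65·(3.684399 + 1.705686 + 5.759578) = 7.65·11.149663 = 85.294918 m
LSR: p² = d² − 2 + 2cos(α−β) + 2d(sin α + sin β) = -0.614860 < 0 → infeasible
RSL: p² = d² − 2 + 2cos(α−β) − 2d(sin α + sin β) = -0.502058 < 0 → infeasible
RLR: c = (6 − d² + 2cos(α−β) + 2d(sin α − sin β))/8 = 0.636329; p = 2π − arccos c = 5.402120 rad; φ = atan2(cos α − cos β, d − sin α + sin β) = -1.190178 rad; t = (α − φ + p/2) mod 2π = 0.102273 rad, q = (α − β − t + p) mod 2π = 2.177452 rad → L = 7.65·(0.102273 + 5.402120 + 2.177452) = 7.65·7.681845 = 58.766116 m
LRL: c = (6 − d² + 2cos(α−β) − 2d(sin α − sin β))/8 = -0.496530; p = 2π − arccos c = 4.192792 rad; φ = atan2(cos β − cos α, d + sin α − sin β) = 0.475385 rad; t = (φ − α + p/2) mod 2π = 0.077560 rad, q = (β − α − t + p) mod 2π = 0.954441 rad → L = 7.65·(0.077560 + 4.192792 + 0.954441) = 7.65·5.224793 = 39.969664 m
Shortest: LRL with L = 39.969664 m ≈ 39.9697 m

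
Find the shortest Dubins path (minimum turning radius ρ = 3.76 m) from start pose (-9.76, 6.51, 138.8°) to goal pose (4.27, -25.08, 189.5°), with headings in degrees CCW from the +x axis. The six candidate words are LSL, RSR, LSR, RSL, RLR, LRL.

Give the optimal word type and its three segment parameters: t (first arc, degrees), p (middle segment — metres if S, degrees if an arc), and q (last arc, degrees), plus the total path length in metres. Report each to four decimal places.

Let ψ = atan2(Δy, Δx) = atan2(-31.59, 14.03) = -66.0527° be the start→goal bearing.
Normalize: d = |goal − start| / ρ = 34.565431/3.76 = 9.192934, α = (θ_start − ψ) mod 360° = 204.8527° = 3.575353 rad, β = (θ_goal − ψ) mod 360° = 255.5527° = 4.460235 rad.
Common terms: sin α = -0.420286, cos α = -0.907392, sin β = -0.968377, cos β = -0.249490, cos(α−β) = 0.633381, d² = 84.510030. Work in radians in the unit-radius frame; every candidate has L = ρ·(t + p + q).
LSL: p² = 2 + d² − 2cos(α−β) + 2d(sin α − sin β) = 95.320399; p = √p² = 9.763217; φ = atan2(cos β − cos α, d + sin α − sin β) = 0.067437 rad; t = (φ − α) mod 2π = 2.775269 rad, q = (β − φ) mod 2π = 4.392798 rad → L = 3.76·(2.775269 + 9.763217 + 4.392798) = 3.76·16.931284 = 63.661627 m
RSR: p² = 2 + d² − 2cos(α−β) + 2d(sin β − sin α) = 75.166137; p = √p² = 8.669841; φ = atan2(cos α − cos β, d − sin α + sin β) = -0.075957 rad; t = (α − φ) mod 2π = 3.651310 rad, q = (φ − β) mod 2π = 1.746993 rad → L = 3.76·(3.651310 + 8.669841 + 1.746993) = 3.76·14.068144 = 52.896222 m
LSR: p² = d² − 2 + 2cos(α−β) + 2d(sin α + sin β) = 58.245008; p = √p² = 7.631842; φ = atan2(−cos α − cos β, d + sin α + sin β) − atan2(−2, p) = 0.403462 rad; t = (φ − α) mod 2π = 3.111294 rad, q = (φ − β) mod 2π = 2.226412 rad → L = 3.76·(3.111294 + 7.631842 + 2.226412) = 3.76·12.969547 = 48.765498 m
RSL: p² = d² − 2 + 2cos(α−β) − 2d(sin α + sin β) = 109.308576; p = √p² = 10.455074; φ = atan2(cos α + cos β, d − sin α − sin β) − atan2(2, p) = -0.297908 rad; t = (α − φ) mod 2π = 3.873262 rad, q = (β − φ) mod 2π = 4.758144 rad → L = 3.76·(3.873262 + 10.455074 + 4.758144) = 3.76·19.086479 = 71.765163 m
RLR: c = (6 − d² + 2cos(α−β) + 2d(sin α − sin β))/8 = -8.395767, |c| > 1 → infeasible
LRL: c = (6 − d² + 2cos(α−β) − 2d(sin α − sin β))/8 = -10.915050, |c| > 1 → infeasible
Shortest: LSR with L = 48.765498 m ≈ 48.7655 m
Convert LSR to answer units (arcs ×180/π): t = 3.111294·180/π = 178.2640°, p = ρ·p = 3.76·7.631842 = 28.6957 m, q = 2.226412·180/π = 127.5640°, L = 48.7655 m.

LSR: t = 178.2640°, p = 28.6957 m, q = 127.5640°, L = 48.7655 m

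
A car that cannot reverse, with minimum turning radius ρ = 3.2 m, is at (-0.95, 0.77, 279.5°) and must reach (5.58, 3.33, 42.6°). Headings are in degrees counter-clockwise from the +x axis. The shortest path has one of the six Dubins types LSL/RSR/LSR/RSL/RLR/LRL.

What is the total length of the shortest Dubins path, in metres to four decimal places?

Let ψ = atan2(Δy, Δx) = atan2(2.56, 6.53) = 21.4070° be the start→goal bearing.
Normalize: d = |goal − start| / ρ = 7.013879/3.2 = 2.191837, α = (θ_start − ψ) mod 360° = 258.0930° = 4.504573 rad, β = (θ_goal − ψ) mod 360° = 21.1930° = 0.369888 rad.
Common terms: sin α = -0.978484, cos α = -0.206324, sin β = 0.361511, cos β = 0.932368, cos(α−β) = -0.546102, d² = 4.804150. Work in radians in the unit-radius frame; every candidate has L = ρ·(t + p + q).
LSL: p² = 2 + d² − 2cos(α−β) + 2d(sin α − sin β) = 2.022255; p = √p² = 1.422060; φ = atan2(cos β − cos α, d + sin α − sin β) = 0.928519 rad; t = (φ − α) mod 2π = 2.707132 rad, q = (β − φ) mod 2π = 5.724553 rad → L = 3.2·(2.707132 + 1.422060 + 5.724553) = 3.2·9.853746 = 31.531987 m
RSR: p² = 2 + d² − 2cos(α−β) + 2d(sin β − sin α) = 13.770453; p = √p² = 3.710856; φ = atan2(cos α − cos β, d − sin α + sin β) = -0.311886 rad; t = (α − φ) mod 2π = 4.816459 rad, q = (φ − β) mod 2π = 5.601412 rad → L = 3.2·(4.816459 + 3.710856 + 5.601412) = 3.2·14.128726 = 45.211925 m
LSR: p² = d² − 2 + 2cos(α−β) + 2d(sin α + sin β) = -0.992663 < 0 → infeasible
RSL: p² = d² − 2 + 2cos(α−β) − 2d(sin α + sin β) = 4.416556; p = √p² = 2.101560; φ = atan2(cos α + cos β, d − sin α − sin β) − atan2(2, p) = -0.507690 rad; t = (α − φ) mod 2π = 5.012263 rad, q = (β − φ) mod 2π = 0.877578 rad → L = 3.2·(5.012263 + 2.101560 + 0.877578) = 3.2·7.991401 = 25.572484 m
RLR: c = (6 − d² + 2cos(α−β) + 2d(sin α − sin β))/8 = -0.721307; p = 2π − arccos c = 3.906702 rad; φ = atan2(cos α − cos β, d − sin α + sin β) = -0.311886 rad; t = (α − φ + p/2) mod 2π = 0.486624 rad, q = (α − β − t + p) mod 2π = 1.271577 rad → L = 3.2·(0.486624 + 3.906702 + 1.271577) = 3.2·5.664904 = 18.127691 m
LRL: c = (6 − d² + 2cos(α−β) − 2d(sin α − sin β))/8 = 0.747218; p = 2π − arccos c = 5.556255 rad; φ = atan2(cos β − cos α, d + sin α − sin β) = 0.928519 rad; t = (φ − α + p/2) mod 2π = 5.485260 rad, q = (β − α − t + p) mod 2π = 2.219496 rad → L = 3.2·(5.485260 + 5.556255 + 2.219496) = 3.2·13.261011 = 42.435234 m
Shortest: RLR with L = 18.127691 m ≈ 18.1277 m

18.1277 m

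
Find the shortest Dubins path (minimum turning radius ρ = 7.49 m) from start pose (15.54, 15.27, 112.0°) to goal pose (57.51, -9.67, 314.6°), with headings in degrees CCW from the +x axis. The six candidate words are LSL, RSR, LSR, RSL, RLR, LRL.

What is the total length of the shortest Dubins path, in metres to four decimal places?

Let ψ = atan2(Δy, Δx) = atan2(-24.94, 41.97) = -30.7202° be the start→goal bearing.
Normalize: d = |goal − start| / ρ = 48.820943/7.49 = 6.518150, α = (θ_start − ψ) mod 360° = 142.7202° = 2.490938 rad, β = (θ_goal − ψ) mod 360° = 345.3202° = 6.026975 rad.
Common terms: sin α = 0.605708, cos α = -0.795687, sin β = -0.253417, cos β = 0.967357, cos(α−β) = -0.923210, d² = 42.486279. Work in radians in the unit-radius frame; every candidate has L = ρ·(t + p + q).
LSL: p² = 2 + d² − 2cos(α−β) + 2d(sin α − sin β) = 57.532500; p = √p² = 7.585018; φ = atan2(cos β − cos α, d + sin α − sin β) = 0.234583 rad; t = (φ − α) mod 2π = 4.026831 rad, q = (β − φ) mod 2π = 5.792391 rad → L = 7.49·(4.026831 + 7.585018 + 5.792391) = 7.49·17.404241 = 130.357761 m
RSR: p² = 2 + d² − 2cos(α−β) + 2d(sin β − sin α) = 35.132899; p = √p² = 5.927301; φ = atan2(cos α − cos β, d − sin α + sin β) = -0.302015 rad; t = (α − φ) mod 2π = 2.792953 rad, q = (φ − β) mod 2π = 6.237381 rad → L = 7.49·(2.792953 + 5.927301 + 6.237381) = 7.49·14.957635 = 112.032684 m
LSR: p² = d² − 2 + 2cos(α−β) + 2d(sin α + sin β) = 43.232430; p = √p² = 6.575137; φ = atan2(−cos α − cos β, d + sin α + sin β) − atan2(−2, p) = 0.270302 rad; t = (φ − α) mod 2π = 4.062550 rad, q = (φ − β) mod 2π = 0.526513 rad → L = 7.49·(4.062550 + 6.575137 + 0.526513) = 7.49·11.164200 = 83.619856 m
RSL: p² = d² − 2 + 2cos(α−β) − 2d(sin α + sin β) = 34.047287; p = √p² = 5.835005; φ = atan2(cos α + cos β, d − sin α − sin β) − atan2(2, p) = -0.302375 rad; t = (α − φ) mod 2π = 2.793312 rad, q = (β − φ) mod 2π = 0.046164 rad → L = 7.49·(2.793312 + 5.835005 + 0.046164) = 7.49·8.674482 = 64.971869 m
RLR: c = (6 − d² + 2cos(α−β) + 2d(sin α − sin β))/8 = -3.391612, |c| > 1 → infeasible
LRL: c = (6 − d² + 2cos(α−β) − 2d(sin α − sin β))/8 = -6.191563, |c| > 1 → infeasible
Shortest: RSL with L = 64.971869 m ≈ 64.9719 m

64.9719 m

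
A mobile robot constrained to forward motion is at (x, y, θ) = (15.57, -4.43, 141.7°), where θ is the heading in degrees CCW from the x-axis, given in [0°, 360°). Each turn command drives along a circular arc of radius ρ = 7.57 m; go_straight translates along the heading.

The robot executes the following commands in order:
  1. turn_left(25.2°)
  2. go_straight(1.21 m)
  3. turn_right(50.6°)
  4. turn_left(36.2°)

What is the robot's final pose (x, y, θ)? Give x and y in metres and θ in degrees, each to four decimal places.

set_pose: (x, y, θ) = (15.5700, -4.4300, 141.7000°), ρ = 7.57
turn_left(25.2°): centre at ρ to the left, rotate +25.2° → (12.5940, -2.9978, 166.9000°)
go_straight(1.21): x += 1.21·cos θ, y += 1.21·sin θ → (11.4155, -2.7235, 166.9000°)
turn_right(50.6°): centre at ρ to the right, rotate −50.6° → (6.3449, 1.2954, 116.3000°)
turn_left(36.2°): centre at ρ to the left, rotate +36.2° → (3.0539, 4.6561, 152.5000°)

(3.0539, 4.6561, 152.5000°)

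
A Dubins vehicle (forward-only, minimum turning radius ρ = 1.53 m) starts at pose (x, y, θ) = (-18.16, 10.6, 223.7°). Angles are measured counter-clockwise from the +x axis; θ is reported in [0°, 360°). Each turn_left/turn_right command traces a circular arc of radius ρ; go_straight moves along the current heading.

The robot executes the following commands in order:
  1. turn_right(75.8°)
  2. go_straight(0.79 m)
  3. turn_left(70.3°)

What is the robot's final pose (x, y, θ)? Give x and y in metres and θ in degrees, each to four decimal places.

set_pose: (x, y, θ) = (-18.1600, 10.6000, 223.7000°), ρ = 1.53
turn_right(75.8°): centre at ρ to the right, rotate −75.8° → (-20.0301, 10.4100, 147.9000°)
go_straight(0.79): x += 0.79·cos θ, y += 0.79·sin θ → (-20.6993, 10.8298, 147.9000°)
turn_left(70.3°): centre at ρ to the left, rotate +70.3° → (-22.4585, 10.7361, 218.2000°)

(-22.4585, 10.7361, 218.2000°)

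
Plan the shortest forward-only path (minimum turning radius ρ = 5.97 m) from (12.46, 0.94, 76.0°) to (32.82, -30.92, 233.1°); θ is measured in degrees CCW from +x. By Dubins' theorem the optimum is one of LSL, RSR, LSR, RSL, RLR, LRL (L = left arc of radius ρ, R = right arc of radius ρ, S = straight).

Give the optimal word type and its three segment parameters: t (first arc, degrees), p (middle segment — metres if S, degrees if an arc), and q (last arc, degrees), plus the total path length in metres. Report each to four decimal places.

Let ψ = atan2(Δy, Δx) = atan2(-31.86, 20.36) = -57.4196° be the start→goal bearing.
Normalize: d = |goal − start| / ρ = 37.809909/5.97 = 6.333318, α = (θ_start − ψ) mod 360° = 133.4196° = 2.328611 rad, β = (θ_goal − ψ) mod 360° = 290.5196° = 5.070523 rad.
Common terms: sin α = 0.726340, cos α = -0.687335, sin β = -0.936553, cos β = 0.350527, cos(α−β) = -0.921185, d² = 40.110918. Work in radians in the unit-radius frame; every candidate has L = ρ·(t + p + q).
LSL: p² = 2 + d² − 2cos(α−β) + 2d(sin α − sin β) = 65.016545; p = √p² = 8.063284; φ = atan2(cos β − cos α, d + sin α − sin β) = 0.129073 rad; t = (φ − α) mod 2π = 4.083647 rad, q = (β − φ) mod 2π = 4.941450 rad → L = 5.97·(4.083647 + 8.063284 + 4.941450) = 5.97·17.088381 = 102.017636 m
RSR: p² = 2 + d² − 2cos(α−β) + 2d(sin β − sin α) = 22.890032; p = √p² = 4.784353; φ = atan2(cos α − cos β, d − sin α + sin β) = -0.218667 rad; t = (α − φ) mod 2π = 2.547278 rad, q = (φ − β) mod 2π = 0.993996 rad → L = 5.97·(2.547278 + 4.784353 + 0.993996) = 5.97·8.325626 = 49.703986 m
LSR: p² = d² − 2 + 2cos(α−β) + 2d(sin α + sin β) = 33.605861; p = √p² = 5.797056; φ = atan2(−cos α − cos β, d + sin α + sin β) − atan2(−2, p) = 0.387167 rad; t = (φ − α) mod 2π = 4.341741 rad, q = (φ − β) mod 2π = 1.599829 rad → L = 5.97·(4.341741 + 5.797056 + 1.599829) = 5.97·11.738627 = 70.079603 m
RSL: p² = d² − 2 + 2cos(α−β) − 2d(sin α + sin β) = 38.931232; p = √p² = 6.239490; φ = atan2(cos α + cos β, d − sin α − sin β) − atan2(2, p) = -0.361618 rad; t = (α − φ) mod 2π = 2.690229 rad, q = (β − φ) mod 2π = 5.432141 rad → L = 5.97·(2.690229 + 6.239490 + 5.432141) = 5.97·14.361860 = 85.740304 m
RLR: c = (6 − d² + 2cos(α−β) + 2d(sin α − sin β))/8 = -1.861254, |c| > 1 → infeasible
LRL: c = (6 − d² + 2cos(α−β) − 2d(sin α − sin β))/8 = -7.127068, |c| > 1 → infeasible
Shortest: RSR with L = 49.703986 m ≈ 49.7040 m
Convert RSR to answer units (arcs ×180/π): t = 2.547278·180/π = 145.9483°, p = ρ·p = 5.97·4.784353 = 28.5626 m, q = 0.993996·180/π = 56.9517°, L = 49.7040 m.

RSR: t = 145.9483°, p = 28.5626 m, q = 56.9517°, L = 49.7040 m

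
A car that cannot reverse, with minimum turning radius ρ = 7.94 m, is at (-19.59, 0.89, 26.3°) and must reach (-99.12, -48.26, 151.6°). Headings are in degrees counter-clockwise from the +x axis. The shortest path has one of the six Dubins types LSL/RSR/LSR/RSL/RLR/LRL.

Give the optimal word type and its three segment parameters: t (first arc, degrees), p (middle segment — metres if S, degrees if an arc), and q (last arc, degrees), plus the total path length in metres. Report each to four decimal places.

RSR: t = 182.4488°, p = 86.6735 m, q = 52.2512°, L = 119.1981 m

Let ψ = atan2(Δy, Δx) = atan2(-49.15, -79.53) = -148.2837° be the start→goal bearing.
Normalize: d = |goal − start| / ρ = 93.491943/7.94 = 11.774804, α = (θ_start − ψ) mod 360° = 174.5837° = 3.047060 rad, β = (θ_goal − ψ) mod 360° = 299.8837° = 5.233958 rad.
Common terms: sin α = 0.094392, cos α = -0.995535, sin β = -0.867039, cos β = 0.498241, cos(α−β) = -0.577858, d² = 138.646007. Work in radians in the unit-radius frame; every candidate has L = ρ·(t + p + q).
LSL: p² = 2 + d² − 2cos(α−β) + 2d(sin α − sin β) = 164.443026; p = √p² = 12.823534; φ = atan2(cos β − cos α, d + sin α − sin β) = 0.116752 rad; t = (φ − α) mod 2π = 3.352877 rad, q = (β − φ) mod 2π = 5.117206 rad → L = 7.94·(3.352877 + 12.823534 + 5.117206) = 7.94·21.293617 = 169.071318 m
RSR: p² = 2 + d² − 2cos(α−β) + 2d(sin β − sin α) = 119.160418; p = √p² = 10.916062; φ = atan2(cos α − cos β, d − sin α + sin β) = -0.137273 rad; t = (α − φ) mod 2π = 3.184333 rad, q = (φ − β) mod 2π = 0.911955 rad → L = 7.94·(3.184333 + 10.916062 + 0.911955) = 7.94·15.012350 = 119.198060 m
LSR: p² = d² − 2 + 2cos(α−β) + 2d(sin α + sin β) = 117.294759; p = √p² = 10.830270; φ = atan2(−cos α − cos β, d + sin α + sin β) − atan2(−2, p) = 0.227779 rad; t = (φ − α) mod 2π = 3.463904 rad, q = (φ − β) mod 2π = 1.277007 rad → L = 7.94·(3.463904 + 10.830270 + 1.277007) = 7.94·15.571182 = 123.635181 m
RSL: p² = d² − 2 + 2cos(α−β) − 2d(sin α + sin β) = 153.685824; p = √p² = 12.397009; φ = atan2(cos α + cos β, d − sin α − sin β) − atan2(2, p) = -0.199563 rad; t = (α − φ) mod 2π = 3.246624 rad, q = (β − φ) mod 2π = 5.433521 rad → L = 7.94·(3.246624 + 12.397009 + 5.433521) = 7.94·21.077154 = 167.352600 m
RLR: c = (6 − d² + 2cos(α−β) + 2d(sin α − sin β))/8 = -13.895052, |c| > 1 → infeasible
LRL: c = (6 − d² + 2cos(α−β) − 2d(sin α − sin β))/8 = -19.555378, |c| > 1 → infeasible
Shortest: RSR with L = 119.198060 m ≈ 119.1981 m
Convert RSR to answer units (arcs ×180/π): t = 3.184333·180/π = 182.4488°, p = ρ·p = 7.94·10.916062 = 86.6735 m, q = 0.911955·180/π = 52.2512°, L = 119.1981 m.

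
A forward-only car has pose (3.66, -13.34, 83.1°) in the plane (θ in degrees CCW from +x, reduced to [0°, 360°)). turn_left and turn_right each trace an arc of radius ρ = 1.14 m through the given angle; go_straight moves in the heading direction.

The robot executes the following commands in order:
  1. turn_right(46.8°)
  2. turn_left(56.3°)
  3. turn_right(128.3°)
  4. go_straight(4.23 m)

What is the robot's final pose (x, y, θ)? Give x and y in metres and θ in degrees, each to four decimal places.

(9.8200, -13.0786, 324.3000°)

set_pose: (x, y, θ) = (3.6600, -13.3400, 83.1000°), ρ = 1.14
turn_right(46.8°): centre at ρ to the right, rotate −46.8° → (4.1168, -12.5582, 36.3000°)
turn_left(56.3°): centre at ρ to the left, rotate +56.3° → (4.5808, -11.5877, 92.6000°)
turn_right(128.3°): centre at ρ to the right, rotate −128.3° → (6.3848, -10.6102, -35.7000° ≡ 324.3000°)
go_straight(4.23): x += 4.23·cos θ, y += 4.23·sin θ → (9.8200, -13.0786, 324.3000°)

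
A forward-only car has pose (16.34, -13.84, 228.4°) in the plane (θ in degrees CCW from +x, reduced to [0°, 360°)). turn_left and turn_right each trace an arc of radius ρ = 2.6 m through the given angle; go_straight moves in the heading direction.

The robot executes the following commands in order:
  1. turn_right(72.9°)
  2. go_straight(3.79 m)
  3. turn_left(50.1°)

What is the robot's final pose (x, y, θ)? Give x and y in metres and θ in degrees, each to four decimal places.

(7.6671, -12.9291, 205.6000°)

set_pose: (x, y, θ) = (16.3400, -13.8400, 228.4000°), ρ = 2.6
turn_right(72.9°): centre at ρ to the right, rotate −72.9° → (13.3175, -14.4797, 155.5000°)
go_straight(3.79): x += 3.79·cos θ, y += 3.79·sin θ → (9.8688, -12.9080, 155.5000°)
turn_left(50.1°): centre at ρ to the left, rotate +50.1° → (7.6671, -12.9291, 205.6000°)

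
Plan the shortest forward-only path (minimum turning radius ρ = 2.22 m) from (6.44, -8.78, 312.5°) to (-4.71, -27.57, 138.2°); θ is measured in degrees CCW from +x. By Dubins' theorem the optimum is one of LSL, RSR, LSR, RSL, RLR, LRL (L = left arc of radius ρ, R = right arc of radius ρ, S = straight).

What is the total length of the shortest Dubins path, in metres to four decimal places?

24.3318 m

Let ψ = atan2(Δy, Δx) = atan2(-18.79, -11.15) = -120.6849° be the start→goal bearing.
Normalize: d = |goal − start| / ρ = 21.849178/2.22 = 9.841972, α = (θ_start − ψ) mod 360° = 73.1849° = 1.277318 rad, β = (θ_goal − ψ) mod 360° = 258.8849° = 4.518394 rad.
Common terms: sin α = 0.957243, cos α = 0.289284, sin β = -0.981242, cos β = -0.192780, cos(α−β) = -0.995056, d² = 96.864418. Work in radians in the unit-radius frame; every candidate has L = ρ·(t + p + q).
LSL: p² = 2 + d² − 2cos(α−β) + 2d(sin α − sin β) = 139.011569; p = √p² = 11.790317; φ = atan2(cos β − cos α, d + sin α − sin β) = -0.040898 rad; t = (φ − α) mod 2π = 4.964970 rad, q = (β − φ) mod 2π = 4.559292 rad → L = 2.22·(4.964970 + 11.790317 + 4.559292) = 2.22·21.314578 = 47.318364 m
RSR: p² = 2 + d² − 2cos(α−β) + 2d(sin β − sin α) = 62.697491; p = √p² = 7.918175; φ = atan2(cos α − cos β, d − sin α + sin β) = 0.060918 rad; t = (α − φ) mod 2π = 1.216400 rad, q = (φ − β) mod 2π = 1.825709 rad → L = 2.22·(1.216400 + 7.918175 + 1.825709) = 2.22·10.960284 = 24.331830 m
LSR: p² = d² − 2 + 2cos(α−β) + 2d(sin α + sin β) = 92.401921; p = √p² = 9.612592; φ = atan2(−cos α − cos β, d + sin α + sin β) − atan2(−2, p) = 0.195305 rad; t = (φ − α) mod 2π = 5.201172 rad, q = (φ − β) mod 2π = 1.960096 rad → L = 2.22·(5.201172 + 9.612592 + 1.960096) = 2.22·16.773860 = 37.237969 m
RSL: p² = d² − 2 + 2cos(α−β) − 2d(sin α + sin β) = 93.346694; p = √p² = 9.661609; φ = atan2(cos α + cos β, d − sin α − sin β) − atan2(2, p) = -0.194341 rad; t = (α − φ) mod 2π = 1.471659 rad, q = (β − φ) mod 2π = 4.712735 rad → L = 2.22·(1.471659 + 9.661609 + 4.712735) = 2.22·15.846003 = 35.178126 m
RLR: c = (6 − d² + 2cos(α−β) + 2d(sin α − sin β))/8 = -6.837186, |c| > 1 → infeasible
LRL: c = (6 − d² + 2cos(α−β) − 2d(sin α − sin β))/8 = -16.376446, |c| > 1 → infeasible
Shortest: RSR with L = 24.331830 m ≈ 24.3318 m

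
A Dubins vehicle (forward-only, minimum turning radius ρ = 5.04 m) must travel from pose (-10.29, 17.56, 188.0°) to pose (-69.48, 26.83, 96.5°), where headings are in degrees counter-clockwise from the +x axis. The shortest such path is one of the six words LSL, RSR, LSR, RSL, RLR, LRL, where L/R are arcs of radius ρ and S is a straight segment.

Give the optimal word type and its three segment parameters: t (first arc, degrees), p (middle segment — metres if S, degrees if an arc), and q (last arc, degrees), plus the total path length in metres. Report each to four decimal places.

RSR: t = 13.1813°, p = 53.7004 m, q = 78.3187°, L = 61.7492 m

Let ψ = atan2(Δy, Δx) = atan2(9.27, -59.19) = 171.0990° be the start→goal bearing.
Normalize: d = |goal − start| / ρ = 59.911510/5.04 = 11.887204, α = (θ_start − ψ) mod 360° = 16.9010° = 0.294979 rad, β = (θ_goal − ψ) mod 360° = 285.4010° = 4.981188 rad.
Common terms: sin α = 0.290719, cos α = 0.956808, sin β = -0.964091, cos β = 0.265573, cos(α−β) = -0.026177, d² = 141.305626. Work in radians in the unit-radius frame; every candidate has L = ρ·(t + p + q).
LSL: p² = 2 + d² − 2cos(α−β) + 2d(sin α − sin β) = 173.190347; p = √p² = 13.160180; φ = atan2(cos β − cos α, d + sin α − sin β) = -0.052549 rad; t = (φ − α) mod 2π = 5.935658 rad, q = (β − φ) mod 2π = 5.033737 rad → L = 5.04·(5.935658 + 13.160180 + 5.033737) = 5.04·24.129575 = 121.613057 m
RSR: p² = 2 + d² − 2cos(α−β) + 2d(sin β − sin α) = 113.525613; p = √p² = 10.654840; φ = atan2(cos α − cos β, d − sin α + sin β) = 0.064921 rad; t = (α − φ) mod 2π = 0.230058 rad, q = (φ − β) mod 2π = 1.366918 rad → L = 5.04·(0.230058 + 10.654840 + 1.366918) = 5.04·12.251816 = 61.749153 m
LSR: p² = d² − 2 + 2cos(α−β) + 2d(sin α + sin β) = 123.244271; p = √p² = 11.101544; φ = atan2(−cos α − cos β, d + sin α + sin β) − atan2(−2, p) = 0.069665 rad; t = (φ − α) mod 2π = 6.057872 rad, q = (φ − β) mod 2π = 1.371663 rad → L = 5.04·(6.057872 + 11.101544 + 1.371663) = 5.04·18.531078 = 93.396635 m
RSL: p² = d² − 2 + 2cos(α−β) − 2d(sin α + sin β) = 155.262274; p = √p² = 12.460428; φ = atan2(cos α + cos β, d − sin α − sin β) − atan2(2, p) = -0.062137 rad; t = (α − φ) mod 2π = 0.357116 rad, q = (β − φ) mod 2π = 5.043325 rad → L = 5.04·(0.357116 + 12.460428 + 5.043325) = 5.04·17.860869 = 90.018781 m
RLR: c = (6 − d² + 2cos(α−β) + 2d(sin α − sin β))/8 = -13.190702, |c| > 1 → infeasible
LRL: c = (6 − d² + 2cos(α−β) − 2d(sin α − sin β))/8 = -20.648793, |c| > 1 → infeasible
Shortest: RSR with L = 61.749153 m ≈ 61.7492 m
Convert RSR to answer units (arcs ×180/π): t = 0.230058·180/π = 13.1813°, p = ρ·p = 5.04·10.654840 = 53.7004 m, q = 1.366918·180/π = 78.3187°, L = 61.7492 m.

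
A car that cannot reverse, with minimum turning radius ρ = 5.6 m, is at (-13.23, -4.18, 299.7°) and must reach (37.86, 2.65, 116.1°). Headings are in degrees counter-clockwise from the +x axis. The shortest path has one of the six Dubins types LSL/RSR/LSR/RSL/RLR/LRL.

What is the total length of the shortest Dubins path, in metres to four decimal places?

Let ψ = atan2(Δy, Δx) = atan2(6.83, 51.09) = 7.6145° be the start→goal bearing.
Normalize: d = |goal − start| / ρ = 51.544515/5.6 = 9.204378, α = (θ_start − ψ) mod 360° = 292.0855° = 5.097854 rad, β = (θ_goal − ψ) mod 360° = 108.4855° = 1.893430 rad.
Common terms: sin α = -0.926624, cos α = 0.375990, sin β = 0.948404, cos β = -0.317065, cos(α−β) = -0.998027, d² = 84.720568. Work in radians in the unit-radius frame; every candidate has L = ρ·(t + p + q).
LSL: p² = 2 + d² − 2cos(α−β) + 2d(sin α − sin β) = 54.199700; p = √p² = 7.362045; φ = atan2(cos β − cos α, d + sin α − sin β) = -0.094279 rad; t = (φ − α) mod 2π = 1.091053 rad, q = (β − φ) mod 2π = 1.987708 rad → L = 5.6·(1.091053 + 7.362045 + 1.987708) = 5.6·10.440805 = 58.468510 m
RSR: p² = 2 + d² − 2cos(α−β) + 2d(sin β − sin α) = 123.233543; p = √p² = 11.101060; φ = atan2(cos α − cos β, d − sin α + sin β) = 0.062472 rad; t = (α − φ) mod 2π = 5.035382 rad, q = (φ − β) mod 2π = 4.452228 rad → L = 5.6·(5.035382 + 11.101060 + 4.452228) = 5.6·20.588670 = 115.296553 m
LSR: p² = d² − 2 + 2cos(α−β) + 2d(sin α + sin β) = 81.125459; p = √p² = 9.006967; φ = atan2(−cos α − cos β, d + sin α + sin β) − atan2(−2, p) = 0.212118 rad; t = (φ − α) mod 2π = 1.397450 rad, q = (φ − β) mod 2π = 4.601874 rad → L = 5.6·(1.397450 + 9.006967 + 4.601874) = 5.6·15.006291 = 84.035231 m
RSL: p² = d² − 2 + 2cos(α−β) − 2d(sin α + sin β) = 80.323569; p = √p² = 8.962342; φ = atan2(cos α + cos β, d − sin α − sin β) − atan2(2, p) = -0.213142 rad; t = (α − φ) mod 2π = 5.310996 rad, q = (β − φ) mod 2π = 2.106571 rad → L = 5.6·(5.310996 + 8.962342 + 2.106571) = 5.6·16.379909 = 91.727488 m
RLR: c = (6 − d² + 2cos(α−β) + 2d(sin α − sin β))/8 = -14.404193, |c| > 1 → infeasible
LRL: c = (6 − d² + 2cos(α−β) − 2d(sin α − sin β))/8 = -5.774962, |c| > 1 → infeasible
Shortest: LSL with L = 58.468510 m ≈ 58.4685 m

58.4685 m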